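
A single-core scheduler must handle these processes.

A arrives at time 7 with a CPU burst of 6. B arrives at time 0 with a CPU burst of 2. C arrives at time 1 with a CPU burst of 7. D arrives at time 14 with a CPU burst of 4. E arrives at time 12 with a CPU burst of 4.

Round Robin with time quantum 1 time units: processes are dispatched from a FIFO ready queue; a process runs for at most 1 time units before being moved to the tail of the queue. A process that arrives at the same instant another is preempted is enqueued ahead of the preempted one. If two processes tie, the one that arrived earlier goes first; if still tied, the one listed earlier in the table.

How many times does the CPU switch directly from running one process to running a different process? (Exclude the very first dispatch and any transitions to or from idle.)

18

Gantt: | B 0-1 | C 1-2 | B 2-3 | C 3-7 | A 7-8 | C 8-9 | A 9-10 | C 10-11 | A 11-12 | E 12-13 | A 13-14 | E 14-15 | D 15-16 | A 16-17 | E 17-18 | D 18-19 | A 19-20 | E 20-21 | D 21-23 |
Completion: A=20  B=3  C=11  D=23  E=21
Turnaround (C−A): A=13  B=3  C=10  D=9  E=9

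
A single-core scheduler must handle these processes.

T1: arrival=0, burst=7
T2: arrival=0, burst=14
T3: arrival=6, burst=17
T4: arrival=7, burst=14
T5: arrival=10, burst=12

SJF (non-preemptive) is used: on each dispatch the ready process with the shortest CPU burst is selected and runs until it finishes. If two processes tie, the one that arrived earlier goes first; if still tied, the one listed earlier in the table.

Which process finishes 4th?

Timeline: | T1 0-7 | T2 7-21 | T5 21-33 | T4 33-47 | T3 47-64 |
Completion: T1=7  T2=21  T3=64  T4=47  T5=33
Finish order: T1 → T2 → T5 → T4 → T3

T4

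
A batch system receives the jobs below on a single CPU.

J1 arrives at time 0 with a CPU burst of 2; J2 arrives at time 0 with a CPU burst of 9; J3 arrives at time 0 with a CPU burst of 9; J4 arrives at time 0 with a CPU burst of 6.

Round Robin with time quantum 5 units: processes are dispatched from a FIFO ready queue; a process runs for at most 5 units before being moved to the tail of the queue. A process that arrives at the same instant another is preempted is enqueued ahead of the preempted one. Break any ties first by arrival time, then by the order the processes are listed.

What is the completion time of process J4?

Gantt: | J1 0-2 | J2 2-7 | J3 7-12 | J4 12-17 | J2 17-21 | J3 21-25 | J4 25-26 |
Completion: J1=2  J2=21  J3=25  J4=26

26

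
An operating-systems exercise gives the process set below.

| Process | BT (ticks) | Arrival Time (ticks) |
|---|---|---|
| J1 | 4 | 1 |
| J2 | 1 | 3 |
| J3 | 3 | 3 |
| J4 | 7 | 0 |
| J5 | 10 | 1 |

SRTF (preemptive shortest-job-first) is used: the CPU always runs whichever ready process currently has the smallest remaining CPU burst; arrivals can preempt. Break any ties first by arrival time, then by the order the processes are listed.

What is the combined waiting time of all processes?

Schedule: | J4 0-1 | J1 1-3 | J2 3-4 | J1 4-6 | J3 6-9 | J4 9-15 | J5 15-25 |
Completion: J1=6  J2=4  J3=9  J4=15  J5=25
Waiting = turnaround − burst: J1=1, J2=0, J3=3, J4=8, J5=14
Total waiting = 1 + 0 + 3 + 8 + 14 = 26

26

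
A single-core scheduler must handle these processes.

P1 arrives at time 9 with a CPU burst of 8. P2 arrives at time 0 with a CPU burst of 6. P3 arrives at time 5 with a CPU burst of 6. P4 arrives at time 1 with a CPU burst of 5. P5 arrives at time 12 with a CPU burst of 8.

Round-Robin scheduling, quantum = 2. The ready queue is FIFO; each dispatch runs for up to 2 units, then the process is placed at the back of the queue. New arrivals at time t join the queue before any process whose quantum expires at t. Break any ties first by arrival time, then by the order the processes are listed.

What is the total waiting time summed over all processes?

52

Schedule: | P2 0-2 | P4 2-4 | P2 4-6 | P4 6-8 | P3 8-10 | P2 10-12 | P4 12-13 | P1 13-15 | P3 15-17 | P5 17-19 | P1 19-21 | P3 21-23 | P5 23-25 | P1 25-27 | P5 27-29 | P1 29-31 | P5 31-33 |
Completion: P1=31  P2=12  P3=23  P4=13  P5=33
Waiting = turnaround − burst: P1=14, P2=6, P3=12, P4=7, P5=13
Total waiting = 14 + 6 + 12 + 7 + 13 = 52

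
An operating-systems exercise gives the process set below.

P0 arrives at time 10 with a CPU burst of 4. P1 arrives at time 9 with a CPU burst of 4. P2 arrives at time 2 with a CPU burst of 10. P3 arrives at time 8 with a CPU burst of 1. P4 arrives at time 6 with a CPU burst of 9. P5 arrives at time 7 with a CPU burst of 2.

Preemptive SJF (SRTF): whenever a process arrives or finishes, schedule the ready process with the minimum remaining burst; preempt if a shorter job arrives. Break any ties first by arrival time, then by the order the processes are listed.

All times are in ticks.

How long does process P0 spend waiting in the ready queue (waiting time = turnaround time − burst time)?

Schedule: | idle 0-2 | P2 2-7 | P5 7-9 | P3 9-10 | P1 10-14 | P0 14-18 | P2 18-23 | P4 23-32 |
Completion: P0=18  P1=14  P2=23  P3=10  P4=32  P5=9
Waiting(P0) = turnaround − burst = 8 − 4 = 4

4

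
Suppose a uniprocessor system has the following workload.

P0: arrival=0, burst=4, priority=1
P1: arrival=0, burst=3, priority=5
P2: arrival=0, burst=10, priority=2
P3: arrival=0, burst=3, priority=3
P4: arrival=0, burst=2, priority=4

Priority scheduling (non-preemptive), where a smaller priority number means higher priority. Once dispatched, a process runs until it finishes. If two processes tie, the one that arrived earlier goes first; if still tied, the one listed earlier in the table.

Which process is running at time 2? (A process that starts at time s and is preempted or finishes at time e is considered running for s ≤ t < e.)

Gantt: | P0 0-4 | P2 4-14 | P3 14-17 | P4 17-19 | P1 19-22 |
Completion: P0=4  P1=22  P2=14  P3=17  P4=19
Turnaround (C−A): P0=4  P1=22  P2=14  P3=17  P4=19

P0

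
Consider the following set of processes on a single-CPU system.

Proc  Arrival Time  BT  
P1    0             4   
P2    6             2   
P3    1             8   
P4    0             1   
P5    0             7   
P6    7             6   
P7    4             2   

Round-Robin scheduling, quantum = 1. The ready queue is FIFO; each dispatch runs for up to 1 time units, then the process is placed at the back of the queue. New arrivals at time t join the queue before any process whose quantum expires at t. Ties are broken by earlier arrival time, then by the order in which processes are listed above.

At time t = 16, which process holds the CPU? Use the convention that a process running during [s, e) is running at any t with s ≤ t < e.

P5

Gantt: | P1 0-1 | P4 1-2 | P5 2-3 | P3 3-4 | P1 4-5 | P5 5-6 | P7 6-7 | P3 7-8 | P1 8-9 | P2 9-10 | P5 10-11 | P6 11-12 | P7 12-13 | P3 13-14 | P1 14-15 | P2 15-16 | P5 16-17 | P6 17-18 | P3 18-19 | P5 19-20 | P6 20-21 | P3 21-22 | P5 22-23 | P6 23-24 | P3 24-25 | P5 25-26 | P6 26-27 | P3 27-28 | P6 28-29 | P3 29-30 |
Completion: P1=15  P2=16  P3=30  P4=2  P5=26  P6=29  P7=13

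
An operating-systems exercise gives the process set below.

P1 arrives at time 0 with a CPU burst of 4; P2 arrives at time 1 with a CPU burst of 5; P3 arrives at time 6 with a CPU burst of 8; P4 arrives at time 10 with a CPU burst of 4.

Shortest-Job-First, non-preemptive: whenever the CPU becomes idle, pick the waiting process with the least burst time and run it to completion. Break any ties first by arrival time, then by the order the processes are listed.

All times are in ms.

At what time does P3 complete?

17

Timeline: | P1 0-4 | P2 4-9 | P3 9-17 | P4 17-21 |
Completion: P1=4  P2=9  P3=17  P4=21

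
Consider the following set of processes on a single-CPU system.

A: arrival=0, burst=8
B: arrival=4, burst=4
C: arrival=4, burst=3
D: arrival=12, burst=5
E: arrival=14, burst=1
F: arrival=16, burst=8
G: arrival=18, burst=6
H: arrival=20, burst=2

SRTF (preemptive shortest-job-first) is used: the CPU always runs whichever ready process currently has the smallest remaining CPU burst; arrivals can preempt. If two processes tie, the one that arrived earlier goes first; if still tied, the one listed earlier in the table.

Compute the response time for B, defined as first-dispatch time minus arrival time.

7

Gantt: | A 0-4 | C 4-7 | A 7-11 | B 11-15 | E 15-16 | D 16-21 | H 21-23 | G 23-29 | F 29-37 |
Completion: A=11  B=15  C=7  D=21  E=16  F=37  G=29  H=23
Response(B) = first start − arrival = 11 − 4 = 7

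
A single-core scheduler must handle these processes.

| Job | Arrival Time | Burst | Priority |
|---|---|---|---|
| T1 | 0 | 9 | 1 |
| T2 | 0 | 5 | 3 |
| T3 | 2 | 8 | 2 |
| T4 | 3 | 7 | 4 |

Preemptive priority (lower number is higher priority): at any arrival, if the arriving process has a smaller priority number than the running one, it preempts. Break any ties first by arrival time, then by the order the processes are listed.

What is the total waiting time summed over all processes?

43

Gantt: | T1 0-9 | T3 9-17 | T2 17-22 | T4 22-29 |
Completion: T1=9  T2=22  T3=17  T4=29
Turnaround (C−A): T1=9  T2=22  T3=15  T4=26
Waiting = turnaround − burst: T1=0, T2=17, T3=7, T4=19
Total waiting = 0 + 17 + 7 + 19 = 43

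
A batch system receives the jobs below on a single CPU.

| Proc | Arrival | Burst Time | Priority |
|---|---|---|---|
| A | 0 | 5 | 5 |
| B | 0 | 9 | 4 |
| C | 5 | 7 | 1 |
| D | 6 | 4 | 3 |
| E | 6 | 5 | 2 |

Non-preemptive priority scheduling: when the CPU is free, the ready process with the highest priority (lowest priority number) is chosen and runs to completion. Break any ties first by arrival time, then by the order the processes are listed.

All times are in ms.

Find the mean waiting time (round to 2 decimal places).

Gantt: | B 0-9 | C 9-16 | E 16-21 | D 21-25 | A 25-30 |
Completion: A=30  B=9  C=16  D=25  E=21
Turnaround (C−A): A=30  B=9  C=11  D=19  E=15
Waiting times: A=25, B=0, C=4, D=15, E=10
Average waiting = (25+0+4+15+10) / 5 = 54/5 = 10.80

10.80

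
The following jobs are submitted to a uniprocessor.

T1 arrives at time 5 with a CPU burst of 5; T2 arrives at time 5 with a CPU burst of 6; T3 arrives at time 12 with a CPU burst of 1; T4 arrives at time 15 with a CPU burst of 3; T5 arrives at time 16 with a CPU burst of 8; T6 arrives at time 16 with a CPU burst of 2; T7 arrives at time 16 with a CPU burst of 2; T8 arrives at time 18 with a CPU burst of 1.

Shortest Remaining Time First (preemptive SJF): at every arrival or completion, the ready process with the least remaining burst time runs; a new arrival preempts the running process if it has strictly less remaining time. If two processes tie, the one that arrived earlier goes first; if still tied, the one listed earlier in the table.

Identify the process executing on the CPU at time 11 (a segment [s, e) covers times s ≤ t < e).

Timeline: | idle 0-5 | T1 5-10 | T2 10-12 | T3 12-13 | T2 13-17 | T6 17-19 | T8 19-20 | T7 20-22 | T4 22-25 | T5 25-33 |
Completion: T1=10  T2=17  T3=13  T4=25  T5=33  T6=19  T7=22  T8=20
Turnaround (C−A): T1=5  T2=12  T3=1  T4=10  T5=17  T6=3  T7=6  T8=2

T2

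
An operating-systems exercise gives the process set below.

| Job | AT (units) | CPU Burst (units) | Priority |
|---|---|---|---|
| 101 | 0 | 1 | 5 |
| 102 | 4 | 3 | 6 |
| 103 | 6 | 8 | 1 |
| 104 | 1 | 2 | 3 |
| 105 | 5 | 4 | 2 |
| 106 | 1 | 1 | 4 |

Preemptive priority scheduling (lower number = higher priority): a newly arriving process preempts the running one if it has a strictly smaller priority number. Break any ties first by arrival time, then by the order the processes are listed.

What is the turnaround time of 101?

1

Gantt: | 101 0-1 | 104 1-3 | 106 3-4 | 102 4-5 | 105 5-6 | 103 6-14 | 105 14-17 | 102 17-19 |
Completion: 101=1  102=19  103=14  104=3  105=17  106=4
Turnaround (C−A): 101=1  102=15  103=8  104=2  105=12  106=3
Turnaround(101) = completion − arrival = 1 − 0 = 1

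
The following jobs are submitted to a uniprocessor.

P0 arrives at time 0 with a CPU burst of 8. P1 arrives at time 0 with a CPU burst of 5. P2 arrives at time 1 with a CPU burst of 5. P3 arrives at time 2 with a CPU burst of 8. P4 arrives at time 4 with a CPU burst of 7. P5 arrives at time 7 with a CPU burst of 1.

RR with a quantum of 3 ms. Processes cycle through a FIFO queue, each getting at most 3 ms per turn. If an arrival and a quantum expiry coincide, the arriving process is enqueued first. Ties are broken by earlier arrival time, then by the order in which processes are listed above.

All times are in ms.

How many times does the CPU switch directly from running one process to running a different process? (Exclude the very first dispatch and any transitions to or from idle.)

Gantt: | P0 0-3 | P1 3-6 | P2 6-9 | P3 9-12 | P0 12-15 | P4 15-18 | P1 18-20 | P5 20-21 | P2 21-23 | P3 23-26 | P0 26-28 | P4 28-31 | P3 31-33 | P4 33-34 |
Completion: P0=28  P1=20  P2=23  P3=33  P4=34  P5=21

13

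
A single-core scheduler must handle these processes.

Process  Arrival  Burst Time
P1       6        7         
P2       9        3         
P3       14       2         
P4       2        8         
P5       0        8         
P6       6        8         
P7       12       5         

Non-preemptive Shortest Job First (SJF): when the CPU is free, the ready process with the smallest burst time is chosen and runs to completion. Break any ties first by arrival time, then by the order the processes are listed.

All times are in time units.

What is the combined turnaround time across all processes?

110

Schedule: | P5 0-8 | P1 8-15 | P3 15-17 | P2 17-20 | P7 20-25 | P4 25-33 | P6 33-41 |
Completion: P1=15  P2=20  P3=17  P4=33  P5=8  P6=41  P7=25
Turnaround (C−A): P1=9  P2=11  P3=3  P4=31  P5=8  P6=35  P7=13
Turnaround = completion − arrival: P1=9, P2=11, P3=3, P4=31, P5=8, P6=35, P7=13
Total turnaround = 9 + 11 + 3 + 31 + 8 + 35 + 13 = 110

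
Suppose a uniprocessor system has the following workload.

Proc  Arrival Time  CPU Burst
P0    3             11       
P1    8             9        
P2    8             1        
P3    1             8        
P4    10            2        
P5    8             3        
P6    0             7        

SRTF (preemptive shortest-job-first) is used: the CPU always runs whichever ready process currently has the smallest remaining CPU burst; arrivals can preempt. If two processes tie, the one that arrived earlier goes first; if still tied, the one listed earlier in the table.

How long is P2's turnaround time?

1

Timeline: | P6 0-7 | P3 7-8 | P2 8-9 | P5 9-12 | P4 12-14 | P3 14-21 | P1 21-30 | P0 30-41 |
Completion: P0=41  P1=30  P2=9  P3=21  P4=14  P5=12  P6=7
Turnaround (C−A): P0=38  P1=22  P2=1  P3=20  P4=4  P5=4  P6=7
Turnaround(P2) = completion − arrival = 9 − 8 = 1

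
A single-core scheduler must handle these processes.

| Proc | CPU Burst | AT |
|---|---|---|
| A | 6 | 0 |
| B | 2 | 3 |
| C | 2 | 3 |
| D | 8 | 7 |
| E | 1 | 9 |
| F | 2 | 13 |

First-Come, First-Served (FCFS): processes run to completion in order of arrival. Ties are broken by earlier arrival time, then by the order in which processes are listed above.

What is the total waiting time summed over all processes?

Timeline: | A 0-6 | B 6-8 | C 8-10 | D 10-18 | E 18-19 | F 19-21 |
Completion: A=6  B=8  C=10  D=18  E=19  F=21
Waiting = turnaround − burst: A=0, B=3, C=5, D=3, E=9, F=6
Total waiting = 0 + 3 + 5 + 3 + 9 + 6 = 26

26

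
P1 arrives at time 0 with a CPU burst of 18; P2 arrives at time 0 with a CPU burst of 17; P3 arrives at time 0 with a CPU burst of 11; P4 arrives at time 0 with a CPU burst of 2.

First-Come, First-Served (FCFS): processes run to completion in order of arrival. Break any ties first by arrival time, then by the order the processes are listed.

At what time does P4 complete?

Timeline: | P1 0-18 | P2 18-35 | P3 35-46 | P4 46-48 |
Completion: P1=18  P2=35  P3=46  P4=48

48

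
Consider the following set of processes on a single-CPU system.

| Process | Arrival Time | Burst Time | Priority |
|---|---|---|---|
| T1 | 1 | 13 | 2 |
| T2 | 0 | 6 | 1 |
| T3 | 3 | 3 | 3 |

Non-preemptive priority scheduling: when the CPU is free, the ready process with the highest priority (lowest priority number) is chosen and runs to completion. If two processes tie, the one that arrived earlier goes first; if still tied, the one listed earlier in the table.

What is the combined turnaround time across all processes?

43

Timeline: | T2 0-6 | T1 6-19 | T3 19-22 |
Completion: T1=19  T2=6  T3=22
Turnaround = completion − arrival: T1=18, T2=6, T3=19
Total turnaround = 18 + 6 + 19 = 43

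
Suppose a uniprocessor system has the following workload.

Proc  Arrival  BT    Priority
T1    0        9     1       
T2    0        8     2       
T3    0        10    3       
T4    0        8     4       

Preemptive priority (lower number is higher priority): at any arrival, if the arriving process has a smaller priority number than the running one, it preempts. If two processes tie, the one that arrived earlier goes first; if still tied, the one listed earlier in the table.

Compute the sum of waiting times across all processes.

Timeline: | T1 0-9 | T2 9-17 | T3 17-27 | T4 27-35 |
Completion: T1=9  T2=17  T3=27  T4=35
Turnaround (C−A): T1=9  T2=17  T3=27  T4=35
Waiting = turnaround − burst: T1=0, T2=9, T3=17, T4=27
Total waiting = 0 + 9 + 17 + 27 = 53

53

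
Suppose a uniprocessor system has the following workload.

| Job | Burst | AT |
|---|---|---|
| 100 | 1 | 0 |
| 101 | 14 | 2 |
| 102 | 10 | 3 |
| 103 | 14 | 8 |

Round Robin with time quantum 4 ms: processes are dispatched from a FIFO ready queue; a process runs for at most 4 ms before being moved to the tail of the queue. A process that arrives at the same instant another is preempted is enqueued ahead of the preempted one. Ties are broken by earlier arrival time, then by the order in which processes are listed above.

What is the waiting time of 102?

Schedule: | 100 0-1 | idle 1-2 | 101 2-6 | 102 6-10 | 101 10-14 | 103 14-18 | 102 18-22 | 101 22-26 | 103 26-30 | 102 30-32 | 101 32-34 | 103 34-40 |
Completion: 100=1  101=34  102=32  103=40
Turnaround (C−A): 100=1  101=32  102=29  103=32
Waiting(102) = turnaround − burst = 29 − 10 = 19

19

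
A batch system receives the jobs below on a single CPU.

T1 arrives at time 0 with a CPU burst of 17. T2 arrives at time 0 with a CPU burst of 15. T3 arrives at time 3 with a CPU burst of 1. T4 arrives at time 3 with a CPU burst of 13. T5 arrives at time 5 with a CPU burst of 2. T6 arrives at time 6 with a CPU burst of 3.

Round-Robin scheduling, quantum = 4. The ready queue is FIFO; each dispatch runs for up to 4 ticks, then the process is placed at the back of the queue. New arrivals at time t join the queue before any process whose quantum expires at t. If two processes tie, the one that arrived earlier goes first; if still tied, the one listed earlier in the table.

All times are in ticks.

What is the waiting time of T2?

34

Timeline: | T1 0-4 | T2 4-8 | T3 8-9 | T4 9-13 | T1 13-17 | T5 17-19 | T6 19-22 | T2 22-26 | T4 26-30 | T1 30-34 | T2 34-38 | T4 38-42 | T1 42-46 | T2 46-49 | T4 49-50 | T1 50-51 |
Completion: T1=51  T2=49  T3=9  T4=50  T5=19  T6=22
Waiting(T2) = turnaround − burst = 49 − 15 = 34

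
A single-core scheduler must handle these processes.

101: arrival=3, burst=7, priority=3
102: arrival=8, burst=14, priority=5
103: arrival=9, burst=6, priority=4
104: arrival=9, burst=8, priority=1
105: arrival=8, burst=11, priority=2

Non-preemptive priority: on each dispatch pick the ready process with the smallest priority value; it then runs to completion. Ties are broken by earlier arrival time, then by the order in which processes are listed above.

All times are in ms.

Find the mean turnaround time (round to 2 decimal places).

20.80

Gantt: | idle 0-3 | 101 3-10 | 104 10-18 | 105 18-29 | 103 29-35 | 102 35-49 |
Completion: 101=10  102=49  103=35  104=18  105=29
Turnaround times: 101=7, 102=41, 103=26, 104=9, 105=21
Average turnaround = (7+41+26+9+21) / 5 = 104/5 = 20.80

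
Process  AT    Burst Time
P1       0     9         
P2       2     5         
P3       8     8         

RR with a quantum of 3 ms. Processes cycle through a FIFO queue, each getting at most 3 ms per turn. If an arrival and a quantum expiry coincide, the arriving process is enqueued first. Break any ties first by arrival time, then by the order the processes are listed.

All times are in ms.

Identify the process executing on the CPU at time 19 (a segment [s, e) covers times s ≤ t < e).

Gantt: | P1 0-3 | P2 3-6 | P1 6-9 | P2 9-11 | P3 11-14 | P1 14-17 | P3 17-22 |
Completion: P1=17  P2=11  P3=22
Turnaround (C−A): P1=17  P2=9  P3=14

P3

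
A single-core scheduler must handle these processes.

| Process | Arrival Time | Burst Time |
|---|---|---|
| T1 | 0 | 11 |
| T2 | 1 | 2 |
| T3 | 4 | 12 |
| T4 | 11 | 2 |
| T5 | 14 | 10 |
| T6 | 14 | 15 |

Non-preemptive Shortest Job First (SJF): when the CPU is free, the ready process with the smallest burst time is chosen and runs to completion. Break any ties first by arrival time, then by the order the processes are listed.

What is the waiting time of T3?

21

Timeline: | T1 0-11 | T2 11-13 | T4 13-15 | T5 15-25 | T3 25-37 | T6 37-52 |
Completion: T1=11  T2=13  T3=37  T4=15  T5=25  T6=52
Waiting(T3) = turnaround − burst = 33 − 12 = 21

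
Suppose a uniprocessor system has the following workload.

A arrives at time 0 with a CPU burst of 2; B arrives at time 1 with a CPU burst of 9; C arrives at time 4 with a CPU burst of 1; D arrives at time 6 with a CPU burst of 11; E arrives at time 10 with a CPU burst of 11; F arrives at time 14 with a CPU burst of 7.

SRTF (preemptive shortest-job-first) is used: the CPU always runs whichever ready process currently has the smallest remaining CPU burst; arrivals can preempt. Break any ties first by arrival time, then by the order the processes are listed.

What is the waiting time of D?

Schedule: | A 0-2 | B 2-4 | C 4-5 | B 5-12 | D 12-14 | F 14-21 | D 21-30 | E 30-41 |
Completion: A=2  B=12  C=5  D=30  E=41  F=21
Turnaround (C−A): A=2  B=11  C=1  D=24  E=31  F=7
Waiting(D) = turnaround − burst = 24 − 11 = 13

13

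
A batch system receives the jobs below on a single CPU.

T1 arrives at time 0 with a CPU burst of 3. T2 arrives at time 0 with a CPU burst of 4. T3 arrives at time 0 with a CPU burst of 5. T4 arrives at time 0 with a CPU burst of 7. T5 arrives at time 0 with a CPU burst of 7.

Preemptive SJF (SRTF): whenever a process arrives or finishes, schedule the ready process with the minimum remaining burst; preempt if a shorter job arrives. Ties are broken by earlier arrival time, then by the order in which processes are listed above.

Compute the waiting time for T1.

Schedule: | T1 0-3 | T2 3-7 | T3 7-12 | T4 12-19 | T5 19-26 |
Completion: T1=3  T2=7  T3=12  T4=19  T5=26
Turnaround (C−A): T1=3  T2=7  T3=12  T4=19  T5=26
Waiting(T1) = turnaround − burst = 3 − 3 = 0

0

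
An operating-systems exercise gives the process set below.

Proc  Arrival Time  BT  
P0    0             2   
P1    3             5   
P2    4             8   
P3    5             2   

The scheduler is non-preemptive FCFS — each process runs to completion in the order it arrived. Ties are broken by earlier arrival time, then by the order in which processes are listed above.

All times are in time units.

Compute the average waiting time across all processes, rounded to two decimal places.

3.75

Schedule: | P0 0-2 | idle 2-3 | P1 3-8 | P2 8-16 | P3 16-18 |
Completion: P0=2  P1=8  P2=16  P3=18
Turnaround (C−A): P0=2  P1=5  P2=12  P3=13
Waiting times: P0=0, P1=0, P2=4, P3=11
Average waiting = (0+0+4+11) / 4 = 15/4 = 3.75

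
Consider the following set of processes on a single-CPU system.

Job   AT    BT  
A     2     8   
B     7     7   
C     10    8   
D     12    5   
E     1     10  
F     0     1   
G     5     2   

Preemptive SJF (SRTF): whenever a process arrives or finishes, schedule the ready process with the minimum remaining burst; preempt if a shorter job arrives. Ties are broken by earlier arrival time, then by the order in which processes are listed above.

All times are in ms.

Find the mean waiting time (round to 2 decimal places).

8.00

Gantt: | F 0-1 | E 1-2 | A 2-5 | G 5-7 | A 7-12 | D 12-17 | B 17-24 | C 24-32 | E 32-41 |
Completion: A=12  B=24  C=32  D=17  E=41  F=1  G=7
Turnaround (C−A): A=10  B=17  C=22  D=5  E=40  F=1  G=2
Waiting times: A=2, B=10, C=14, D=0, E=30, F=0, G=0
Average waiting = (2+10+14+0+30+0+0) / 7 = 56/7 = 8.00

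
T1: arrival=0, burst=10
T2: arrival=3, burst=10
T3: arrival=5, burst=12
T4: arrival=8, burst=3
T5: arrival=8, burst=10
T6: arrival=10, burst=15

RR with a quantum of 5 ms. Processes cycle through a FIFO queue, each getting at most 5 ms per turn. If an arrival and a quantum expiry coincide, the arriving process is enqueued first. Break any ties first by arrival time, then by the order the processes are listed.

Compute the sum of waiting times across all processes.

Timeline: | T1 0-5 | T2 5-10 | T3 10-15 | T1 15-20 | T4 20-23 | T5 23-28 | T6 28-33 | T2 33-38 | T3 38-43 | T5 43-48 | T6 48-53 | T3 53-55 | T6 55-60 |
Completion: T1=20  T2=38  T3=55  T4=23  T5=48  T6=60
Turnaround (C−A): T1=20  T2=35  T3=50  T4=15  T5=40  T6=50
Waiting = turnaround − burst: T1=10, T2=25, T3=38, T4=12, T5=30, T6=35
Total waiting = 10 + 25 + 38 + 12 + 30 + 35 = 150

150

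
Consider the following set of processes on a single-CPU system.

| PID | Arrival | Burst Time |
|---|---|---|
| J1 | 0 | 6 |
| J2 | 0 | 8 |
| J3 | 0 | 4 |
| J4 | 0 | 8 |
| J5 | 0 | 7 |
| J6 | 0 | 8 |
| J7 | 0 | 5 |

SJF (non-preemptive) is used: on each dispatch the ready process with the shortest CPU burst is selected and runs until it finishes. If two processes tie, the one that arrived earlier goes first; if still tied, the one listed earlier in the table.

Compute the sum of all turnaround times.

Schedule: | J3 0-4 | J7 4-9 | J1 9-15 | J5 15-22 | J2 22-30 | J4 30-38 | J6 38-46 |
Completion: J1=15  J2=30  J3=4  J4=38  J5=22  J6=46  J7=9
Turnaround (C−A): J1=15  J2=30  J3=4  J4=38  J5=22  J6=46  J7=9
Turnaround = completion − arrival: J1=15, J2=30, J3=4, J4=38, J5=22, J6=46, J7=9
Total turnaround = 15 + 30 + 4 + 38 + 22 + 46 + 9 = 164

164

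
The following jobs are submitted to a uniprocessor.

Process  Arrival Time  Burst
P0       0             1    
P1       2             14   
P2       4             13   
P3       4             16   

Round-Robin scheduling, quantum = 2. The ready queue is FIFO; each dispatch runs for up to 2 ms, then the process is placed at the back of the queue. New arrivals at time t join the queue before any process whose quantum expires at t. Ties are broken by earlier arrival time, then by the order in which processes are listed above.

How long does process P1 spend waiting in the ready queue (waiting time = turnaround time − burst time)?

Timeline: | P0 0-1 | idle 1-2 | P1 2-4 | P2 4-6 | P3 6-8 | P1 8-10 | P2 10-12 | P3 12-14 | P1 14-16 | P2 16-18 | P3 18-20 | P1 20-22 | P2 22-24 | P3 24-26 | P1 26-28 | P2 28-30 | P3 30-32 | P1 32-34 | P2 34-36 | P3 36-38 | P1 38-40 | P2 40-41 | P3 41-45 |
Completion: P0=1  P1=40  P2=41  P3=45
Turnaround (C−A): P0=1  P1=38  P2=37  P3=41
Waiting(P1) = turnaround − burst = 38 − 14 = 24

24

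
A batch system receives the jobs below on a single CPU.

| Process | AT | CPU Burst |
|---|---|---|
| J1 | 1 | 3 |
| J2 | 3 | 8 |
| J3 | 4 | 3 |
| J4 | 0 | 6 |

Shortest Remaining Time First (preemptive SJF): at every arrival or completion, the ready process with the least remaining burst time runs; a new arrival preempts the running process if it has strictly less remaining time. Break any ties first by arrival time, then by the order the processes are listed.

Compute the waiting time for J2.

9

Gantt: | J4 0-1 | J1 1-4 | J3 4-7 | J4 7-12 | J2 12-20 |
Completion: J1=4  J2=20  J3=7  J4=12
Turnaround (C−A): J1=3  J2=17  J3=3  J4=12
Waiting(J2) = turnaround − burst = 17 − 8 = 9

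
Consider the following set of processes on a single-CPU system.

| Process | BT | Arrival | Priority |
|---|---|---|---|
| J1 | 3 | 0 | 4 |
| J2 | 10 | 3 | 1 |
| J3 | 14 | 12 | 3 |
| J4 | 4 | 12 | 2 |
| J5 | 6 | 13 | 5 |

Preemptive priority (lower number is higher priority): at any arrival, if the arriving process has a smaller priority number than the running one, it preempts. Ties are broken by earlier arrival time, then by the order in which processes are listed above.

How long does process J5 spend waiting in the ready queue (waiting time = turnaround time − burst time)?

18

Schedule: | J1 0-3 | J2 3-13 | J4 13-17 | J3 17-31 | J5 31-37 |
Completion: J1=3  J2=13  J3=31  J4=17  J5=37
Turnaround (C−A): J1=3  J2=10  J3=19  J4=5  J5=24
Waiting(J5) = turnaround − burst = 24 − 6 = 18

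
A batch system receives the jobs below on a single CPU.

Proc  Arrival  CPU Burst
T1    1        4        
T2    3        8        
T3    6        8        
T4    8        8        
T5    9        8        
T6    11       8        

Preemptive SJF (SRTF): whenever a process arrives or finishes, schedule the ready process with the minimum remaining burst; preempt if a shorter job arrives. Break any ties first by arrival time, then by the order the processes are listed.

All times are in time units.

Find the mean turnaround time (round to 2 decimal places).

18.67

Gantt: | idle 0-1 | T1 1-5 | T2 5-13 | T3 13-21 | T4 21-29 | T5 29-37 | T6 37-45 |
Completion: T1=5  T2=13  T3=21  T4=29  T5=37  T6=45
Turnaround times: T1=4, T2=10, T3=15, T4=21, T5=28, T6=34
Average turnaround = (4+10+15+21+28+34) / 6 = 112/6 = 18.67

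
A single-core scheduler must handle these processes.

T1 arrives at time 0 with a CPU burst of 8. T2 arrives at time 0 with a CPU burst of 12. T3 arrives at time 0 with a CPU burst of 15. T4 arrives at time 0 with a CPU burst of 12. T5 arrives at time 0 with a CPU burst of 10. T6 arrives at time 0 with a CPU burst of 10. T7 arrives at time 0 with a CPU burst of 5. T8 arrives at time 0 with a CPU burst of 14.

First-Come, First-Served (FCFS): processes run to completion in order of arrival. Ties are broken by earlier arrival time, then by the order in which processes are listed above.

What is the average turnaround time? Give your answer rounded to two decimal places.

49.00

Gantt: | T1 0-8 | T2 8-20 | T3 20-35 | T4 35-47 | T5 47-57 | T6 57-67 | T7 67-72 | T8 72-86 |
Completion: T1=8  T2=20  T3=35  T4=47  T5=57  T6=67  T7=72  T8=86
Turnaround (C−A): T1=8  T2=20  T3=35  T4=47  T5=57  T6=67  T7=72  T8=86
Turnaround times: T1=8, T2=20, T3=35, T4=47, T5=57, T6=67, T7=72, T8=86
Average turnaround = (8+20+35+47+57+67+72+86) / 8 = 392/8 = 49.00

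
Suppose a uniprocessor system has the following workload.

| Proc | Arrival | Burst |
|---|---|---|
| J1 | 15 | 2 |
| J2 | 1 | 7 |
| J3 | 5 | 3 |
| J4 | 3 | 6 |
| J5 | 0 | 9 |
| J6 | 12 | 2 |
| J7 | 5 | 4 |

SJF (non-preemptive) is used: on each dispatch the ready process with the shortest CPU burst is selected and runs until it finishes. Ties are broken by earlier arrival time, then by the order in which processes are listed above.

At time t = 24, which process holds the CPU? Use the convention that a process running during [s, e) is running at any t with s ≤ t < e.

J4

Schedule: | J5 0-9 | J3 9-12 | J6 12-14 | J7 14-18 | J1 18-20 | J4 20-26 | J2 26-33 |
Completion: J1=20  J2=33  J3=12  J4=26  J5=9  J6=14  J7=18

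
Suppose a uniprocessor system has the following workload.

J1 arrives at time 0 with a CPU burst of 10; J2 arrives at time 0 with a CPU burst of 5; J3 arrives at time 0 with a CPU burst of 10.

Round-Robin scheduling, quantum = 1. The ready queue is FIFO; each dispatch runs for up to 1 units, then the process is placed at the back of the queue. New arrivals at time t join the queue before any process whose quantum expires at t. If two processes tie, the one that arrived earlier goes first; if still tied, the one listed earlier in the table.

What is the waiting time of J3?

15

Timeline: | J1 0-1 | J2 1-2 | J3 2-3 | J1 3-4 | J2 4-5 | J3 5-6 | J1 6-7 | J2 7-8 | J3 8-9 | J1 9-10 | J2 10-11 | J3 11-12 | J1 12-13 | J2 13-14 | J3 14-15 | J1 15-16 | J3 16-17 | J1 17-18 | J3 18-19 | J1 19-20 | J3 20-21 | J1 21-22 | J3 22-23 | J1 23-24 | J3 24-25 |
Completion: J1=24  J2=14  J3=25
Waiting(J3) = turnaround − burst = 25 − 10 = 15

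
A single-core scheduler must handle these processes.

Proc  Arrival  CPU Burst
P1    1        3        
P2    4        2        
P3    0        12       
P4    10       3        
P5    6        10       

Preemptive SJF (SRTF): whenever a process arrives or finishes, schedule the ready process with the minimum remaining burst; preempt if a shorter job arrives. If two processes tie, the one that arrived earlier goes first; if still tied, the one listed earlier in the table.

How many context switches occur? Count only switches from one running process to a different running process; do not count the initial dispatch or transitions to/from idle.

Gantt: | P3 0-1 | P1 1-4 | P2 4-6 | P5 6-10 | P4 10-13 | P5 13-19 | P3 19-30 |
Completion: P1=4  P2=6  P3=30  P4=13  P5=19
Turnaround (C−A): P1=3  P2=2  P3=30  P4=3  P5=13

6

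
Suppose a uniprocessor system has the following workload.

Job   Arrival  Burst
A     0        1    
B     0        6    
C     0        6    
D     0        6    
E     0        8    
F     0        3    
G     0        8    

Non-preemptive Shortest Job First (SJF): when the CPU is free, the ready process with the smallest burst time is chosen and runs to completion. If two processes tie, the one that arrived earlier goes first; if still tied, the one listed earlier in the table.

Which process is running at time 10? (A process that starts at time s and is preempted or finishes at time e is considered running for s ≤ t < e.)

Timeline: | A 0-1 | F 1-4 | B 4-10 | C 10-16 | D 16-22 | E 22-30 | G 30-38 |
Completion: A=1  B=10  C=16  D=22  E=30  F=4  G=38
Turnaround (C−A): A=1  B=10  C=16  D=22  E=30  F=4  G=38

C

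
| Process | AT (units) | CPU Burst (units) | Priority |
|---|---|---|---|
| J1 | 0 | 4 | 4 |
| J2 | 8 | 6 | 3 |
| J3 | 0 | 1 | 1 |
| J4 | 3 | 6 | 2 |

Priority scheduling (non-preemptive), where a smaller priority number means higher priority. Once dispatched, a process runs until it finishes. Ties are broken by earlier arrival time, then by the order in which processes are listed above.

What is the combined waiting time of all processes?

6

Schedule: | J3 0-1 | J1 1-5 | J4 5-11 | J2 11-17 |
Completion: J1=5  J2=17  J3=1  J4=11
Waiting = turnaround − burst: J1=1, J2=3, J3=0, J4=2
Total waiting = 1 + 3 + 0 + 2 = 6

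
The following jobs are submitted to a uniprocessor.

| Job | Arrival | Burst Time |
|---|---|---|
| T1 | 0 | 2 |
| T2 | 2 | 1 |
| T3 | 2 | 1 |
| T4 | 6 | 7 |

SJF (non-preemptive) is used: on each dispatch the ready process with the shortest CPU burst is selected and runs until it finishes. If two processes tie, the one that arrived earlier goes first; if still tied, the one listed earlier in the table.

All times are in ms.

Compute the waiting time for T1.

Schedule: | T1 0-2 | T2 2-3 | T3 3-4 | idle 4-6 | T4 6-13 |
Completion: T1=2  T2=3  T3=4  T4=13
Waiting(T1) = turnaround − burst = 2 − 2 = 0

0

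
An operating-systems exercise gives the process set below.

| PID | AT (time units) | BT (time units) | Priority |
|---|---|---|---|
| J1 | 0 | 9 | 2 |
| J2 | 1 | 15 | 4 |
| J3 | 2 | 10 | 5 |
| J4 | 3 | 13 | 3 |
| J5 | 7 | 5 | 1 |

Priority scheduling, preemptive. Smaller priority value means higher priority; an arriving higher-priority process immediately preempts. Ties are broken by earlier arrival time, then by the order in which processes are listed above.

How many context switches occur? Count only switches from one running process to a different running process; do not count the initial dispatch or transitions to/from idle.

5

Timeline: | J1 0-7 | J5 7-12 | J1 12-14 | J4 14-27 | J2 27-42 | J3 42-52 |
Completion: J1=14  J2=42  J3=52  J4=27  J5=12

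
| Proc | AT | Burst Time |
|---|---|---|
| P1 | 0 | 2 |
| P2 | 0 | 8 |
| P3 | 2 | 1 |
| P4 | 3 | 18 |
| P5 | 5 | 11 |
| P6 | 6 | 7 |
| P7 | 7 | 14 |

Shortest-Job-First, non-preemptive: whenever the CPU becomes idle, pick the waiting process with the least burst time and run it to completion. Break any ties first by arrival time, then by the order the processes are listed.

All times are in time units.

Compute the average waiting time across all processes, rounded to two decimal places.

Schedule: | P1 0-2 | P3 2-3 | P2 3-11 | P6 11-18 | P5 18-29 | P7 29-43 | P4 43-61 |
Completion: P1=2  P2=11  P3=3  P4=61  P5=29  P6=18  P7=43
Turnaround (C−A): P1=2  P2=11  P3=1  P4=58  P5=24  P6=12  P7=36
Waiting times: P1=0, P2=3, P3=0, P4=40, P5=13, P6=5, P7=22
Average waiting = (0+3+0+40+13+5+22) / 7 = 83/7 = 11.86

11.86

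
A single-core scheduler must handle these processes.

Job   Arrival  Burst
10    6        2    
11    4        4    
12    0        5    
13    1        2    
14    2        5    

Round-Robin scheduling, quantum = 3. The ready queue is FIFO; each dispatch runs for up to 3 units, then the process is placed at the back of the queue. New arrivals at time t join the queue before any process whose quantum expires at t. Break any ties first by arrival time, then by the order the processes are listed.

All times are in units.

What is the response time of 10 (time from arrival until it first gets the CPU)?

7

Schedule: | 12 0-3 | 13 3-5 | 14 5-8 | 12 8-10 | 11 10-13 | 10 13-15 | 14 15-17 | 11 17-18 |
Completion: 10=15  11=18  12=10  13=5  14=17
Turnaround (C−A): 10=9  11=14  12=10  13=4  14=15
Response(10) = first start − arrival = 13 − 6 = 7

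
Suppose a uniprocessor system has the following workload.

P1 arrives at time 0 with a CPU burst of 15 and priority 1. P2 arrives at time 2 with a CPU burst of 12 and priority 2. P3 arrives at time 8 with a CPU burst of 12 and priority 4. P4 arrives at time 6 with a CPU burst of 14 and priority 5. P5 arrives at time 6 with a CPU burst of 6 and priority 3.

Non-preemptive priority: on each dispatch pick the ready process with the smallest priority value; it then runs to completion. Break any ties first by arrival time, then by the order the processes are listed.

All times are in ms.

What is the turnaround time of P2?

25

Timeline: | P1 0-15 | P2 15-27 | P5 27-33 | P3 33-45 | P4 45-59 |
Completion: P1=15  P2=27  P3=45  P4=59  P5=33
Turnaround (C−A): P1=15  P2=25  P3=37  P4=53  P5=27
Turnaround(P2) = completion − arrival = 27 − 2 = 25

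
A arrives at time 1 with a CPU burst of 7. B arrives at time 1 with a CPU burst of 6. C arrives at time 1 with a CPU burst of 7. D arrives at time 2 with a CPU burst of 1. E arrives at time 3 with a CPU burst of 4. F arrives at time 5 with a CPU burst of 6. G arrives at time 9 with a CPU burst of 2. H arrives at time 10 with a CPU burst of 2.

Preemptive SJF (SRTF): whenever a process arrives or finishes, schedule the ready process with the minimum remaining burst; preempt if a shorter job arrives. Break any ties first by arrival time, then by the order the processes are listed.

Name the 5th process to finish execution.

B

Gantt: | idle 0-1 | B 1-2 | D 2-3 | E 3-7 | B 7-9 | G 9-11 | H 11-13 | B 13-16 | F 16-22 | A 22-29 | C 29-36 |
Completion: A=29  B=16  C=36  D=3  E=7  F=22  G=11  H=13
Finish order: D → E → G → H → B → F → A → C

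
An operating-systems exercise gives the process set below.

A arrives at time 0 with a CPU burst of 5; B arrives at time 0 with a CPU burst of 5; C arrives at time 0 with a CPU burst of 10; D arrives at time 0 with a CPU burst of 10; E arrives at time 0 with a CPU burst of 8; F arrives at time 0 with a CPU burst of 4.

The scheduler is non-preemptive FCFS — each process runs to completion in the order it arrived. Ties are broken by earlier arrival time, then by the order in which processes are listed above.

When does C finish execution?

20

Schedule: | A 0-5 | B 5-10 | C 10-20 | D 20-30 | E 30-38 | F 38-42 |
Completion: A=5  B=10  C=20  D=30  E=38  F=42
Turnaround (C−A): A=5  B=10  C=20  D=30  E=38  F=42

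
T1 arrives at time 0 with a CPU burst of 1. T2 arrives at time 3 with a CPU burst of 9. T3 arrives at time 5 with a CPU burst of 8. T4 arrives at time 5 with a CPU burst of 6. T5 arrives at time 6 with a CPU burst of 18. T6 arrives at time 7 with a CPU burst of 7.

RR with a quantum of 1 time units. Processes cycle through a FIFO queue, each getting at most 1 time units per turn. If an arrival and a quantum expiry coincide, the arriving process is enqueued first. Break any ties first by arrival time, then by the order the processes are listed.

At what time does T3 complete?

39

Schedule: | T1 0-1 | idle 1-3 | T2 3-5 | T3 5-6 | T4 6-7 | T2 7-8 | T5 8-9 | T3 9-10 | T6 10-11 | T4 11-12 | T2 12-13 | T5 13-14 | T3 14-15 | T6 15-16 | T4 16-17 | T2 17-18 | T5 18-19 | T3 19-20 | T6 20-21 | T4 21-22 | T2 22-23 | T5 23-24 | T3 24-25 | T6 25-26 | T4 26-27 | T2 27-28 | T5 28-29 | T3 29-30 | T6 30-31 | T4 31-32 | T2 32-33 | T5 33-34 | T3 34-35 | T6 35-36 | T2 36-37 | T5 37-38 | T3 38-39 | T6 39-40 | T5 40-51 |
Completion: T1=1  T2=37  T3=39  T4=32  T5=51  T6=40
Turnaround (C−A): T1=1  T2=34  T3=34  T4=27  T5=45  T6=33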